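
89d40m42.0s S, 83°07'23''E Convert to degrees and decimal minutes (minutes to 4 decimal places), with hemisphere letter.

89° 40.7000′ S, 83° 7.3833′ E

Latitude: seconds/60 = 0.70000; minutes = 40 + 0.70000 = 40.700000
λ: 7 + 23/60 = 7.383333′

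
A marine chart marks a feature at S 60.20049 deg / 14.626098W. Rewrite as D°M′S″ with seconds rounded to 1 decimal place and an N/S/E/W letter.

φ: whole degrees 60; 12.02940′ → 12′ and 1.764″
λ: 0.626098° → 37.56588′; 0.56588 × 60 = 33.953″

60°12′1.8″ S, 14°37′34.0″ W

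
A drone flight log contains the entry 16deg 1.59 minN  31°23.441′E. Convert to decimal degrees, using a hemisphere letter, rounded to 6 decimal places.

Lat: 1.59′ = 0.026500°; total 16.0265000
Lon: 23.441′ = 0.390683°; total 31.3906833

16.026500° N, 31.390683° E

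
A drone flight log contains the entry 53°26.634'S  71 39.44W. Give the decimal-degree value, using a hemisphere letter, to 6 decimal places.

Latitude: 53 + 26.634/60 = 53.4439000
λ: 71 + 39.44/60 = 71.6573333

53.443900° S, 71.657333° W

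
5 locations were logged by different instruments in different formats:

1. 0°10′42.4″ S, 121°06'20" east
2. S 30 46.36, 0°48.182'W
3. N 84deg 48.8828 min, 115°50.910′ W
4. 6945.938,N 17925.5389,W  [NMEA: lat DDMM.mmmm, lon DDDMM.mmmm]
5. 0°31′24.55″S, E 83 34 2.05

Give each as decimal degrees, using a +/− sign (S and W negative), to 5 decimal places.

Point 1:
  Lat: 0° + 10/60 + 42.4/3600 = 0 + 0.166667 + 0.011778 = 0.178444
  S → negative
  Longitude: 121° + 6/60 + 20/3600 = 121 + 0.100000 + 0.005556 = 121.105556
  E → positive
Point 2:
  Lat: 30 + 46.36/60 = 30.772667
  hemisphere S, so the sign is −
  λ: 48.182′ = 0.803033°; total 0.803033
  W → negative
Point 3:
  φ: 84 + 48.8828/60 = 84.814713
  N ⇒ keep positive
  λ: 50.91′ = 0.848500°; total 115.848500
  W ⇒ negate
Point 4:
  Lat: degrees = first 2 digits = 69, minutes = 45.938; 69 + 45.938/60 = 69.765633
  N → positive
  λ: degrees = first 3 digits = 179, minutes = 25.5389; 179 + 25.5389/60 = 179.425648
  W → negative
Point 5:
  φ: 0 + 31/60 + 24.55/3600 = 0.523486
  hemisphere S, so the sign is −
  λ: 34′ + 2.05″ = 34.03417′; 83 + 34.03417/60 = 83.567236
  E ⇒ keep positive

1. -0.17844, 121.10556
2. -30.77267, -0.80303
3. 84.81471, -115.84850
4. 69.76563, -179.42565
5. -0.52349, 83.56724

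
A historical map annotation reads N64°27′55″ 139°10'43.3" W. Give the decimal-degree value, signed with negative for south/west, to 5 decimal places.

φ: 27′ + 55″ = 27.91667′; 64 + 27.91667/60 = 64.465278
N → positive
Longitude: 10′ + 43.3″ = 10.72167′; 139 + 10.72167/60 = 139.178694
hemisphere W, so the sign is −

64.46528, -139.17869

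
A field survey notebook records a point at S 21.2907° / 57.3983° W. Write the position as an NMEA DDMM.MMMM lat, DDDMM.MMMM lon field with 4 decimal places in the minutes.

2117.4420,S / 05723.8980,W

Latitude: fractional part 0.290700 → 17.442000 minutes
λ: minutes = (57.398300 − 57) × 60 = 23.898000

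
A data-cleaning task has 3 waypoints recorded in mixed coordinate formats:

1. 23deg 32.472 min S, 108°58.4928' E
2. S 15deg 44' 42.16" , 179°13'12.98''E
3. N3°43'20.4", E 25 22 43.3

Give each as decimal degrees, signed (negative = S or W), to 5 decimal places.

Point 1:
  φ: 23 + 32.472/60 = 23.541200
  hemisphere S, so the sign is −
  λ: 108 + 58.4928/60 = 108.974880
  E ⇒ keep positive
Point 2:
  φ: 44′ + 42.16″ = 44.70267′; 15 + 44.70267/60 = 15.745044
  S ⇒ negate
  Lon: 13′ + 12.98″ = 13.21633′; 179 + 13.21633/60 = 179.220272
  E → positive
Point 3:
  Latitude: 3 + 43/60 + 20.4/3600 = 3.722333
  N ⇒ keep positive
  λ: 22′ + 43.3″ = 22.72167′; 25 + 22.72167/60 = 25.378694
  E → positive

1. -23.54120, 108.97488
2. -15.74504, 179.22027
3. 3.72233, 25.37869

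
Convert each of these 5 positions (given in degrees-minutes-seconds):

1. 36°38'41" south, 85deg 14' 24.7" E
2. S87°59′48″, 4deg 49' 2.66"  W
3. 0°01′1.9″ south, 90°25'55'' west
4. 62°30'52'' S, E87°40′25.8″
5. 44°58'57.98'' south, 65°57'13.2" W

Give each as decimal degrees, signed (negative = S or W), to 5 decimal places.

Point 1:
  φ: 36 + 38/60 + 41/3600 = 36.644722
  hemisphere S, so the sign is −
  λ: 85° + 14/60 + 24.7/3600 = 85 + 0.233333 + 0.006861 = 85.240194
  E ⇒ keep positive
Point 2:
  φ: 59′ + 48″ = 59.80000′; 87 + 59.80000/60 = 87.996667
  hemisphere S, so the sign is −
  Longitude: 49′ + 2.66″ = 49.04433′; 4 + 49.04433/60 = 4.817406
  W ⇒ negate
Point 3:
  Lat: 1′ + 1.9″ = 1.03167′; 0 + 1.03167/60 = 0.017194
  hemisphere S, so the sign is −
  λ: 90° + 25/60 + 55/3600 = 90 + 0.416667 + 0.015278 = 90.431944
  W → negative
Point 4:
  Latitude: 62 + 30/60 + 52/3600 = 62.514444
  S → negative
  λ: 40′ + 25.8″ = 40.43000′; 87 + 40.43000/60 = 87.673833
  E → positive
Point 5:
  Lat: 58′ + 57.98″ = 58.96633′; 44 + 58.96633/60 = 44.982772
  S → negative
  λ: 65° + 57/60 + 13.2/3600 = 65 + 0.950000 + 0.003667 = 65.953667
  hemisphere W, so the sign is −

1. -36.64472, 85.24019
2. -87.99667, -4.81741
3. -0.01719, -90.43194
4. -62.51444, 87.67383
5. -44.98277, -65.95367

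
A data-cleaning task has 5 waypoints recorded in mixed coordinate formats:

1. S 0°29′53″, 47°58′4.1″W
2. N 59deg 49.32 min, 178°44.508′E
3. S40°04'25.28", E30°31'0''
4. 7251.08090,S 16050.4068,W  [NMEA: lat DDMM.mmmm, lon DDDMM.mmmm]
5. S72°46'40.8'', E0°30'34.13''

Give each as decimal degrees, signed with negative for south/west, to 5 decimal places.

Point 1:
  φ: 0° + 29/60 + 53/3600 = 0 + 0.483333 + 0.014722 = 0.498056
  S → negative
  Lon: 47° + 58/60 + 4.1/3600 = 47 + 0.966667 + 0.001139 = 47.967806
  W ⇒ negate
Point 2:
  Lat: 49.32′ = 0.822000°; total 59.822000
  N ⇒ keep positive
  Longitude: 178 + 44.508/60 = 178.741800
  E ⇒ keep positive
Point 3:
  φ: 40° + 4/60 + 25.28/3600 = 40 + 0.066667 + 0.007022 = 40.073689
  S ⇒ negate
  λ: 30 + 31/60 + 0/3600 = 30.516667
  E ⇒ keep positive
Point 4:
  Lat: split at 2 digits → 72° and 51.0809′; 72 + 51.0809/60 = 72.851348
  S → negative
  Longitude: split at 3 digits → 160° and 50.4068′; 160 + 50.4068/60 = 160.840113
  W → negative
Point 5:
  φ: 72° + 46/60 + 40.8/3600 = 72 + 0.766667 + 0.011333 = 72.778000
  S → negative
  Longitude: 0° + 30/60 + 34.13/3600 = 0 + 0.500000 + 0.009481 = 0.509481
  E → positive

1. -0.49806, -47.96781
2. 59.82200, 178.74180
3. -40.07369, 30.51667
4. -72.85135, -160.84011
5. -72.77800, 0.50948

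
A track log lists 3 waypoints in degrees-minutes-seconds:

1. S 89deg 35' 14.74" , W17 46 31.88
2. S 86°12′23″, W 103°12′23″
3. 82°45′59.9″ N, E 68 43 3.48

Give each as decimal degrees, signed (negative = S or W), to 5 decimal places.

1. -89.58743, -17.77552
2. -86.20639, -103.20639
3. 82.76664, 68.71763

Point 1:
  φ: 89 + 35/60 + 14.74/3600 = 89.587428
  S → negative
  λ: 17° + 46/60 + 31.88/3600 = 17 + 0.766667 + 0.008856 = 17.775522
  hemisphere W, so the sign is −
Point 2:
  Latitude: 86° + 12/60 + 23/3600 = 86 + 0.200000 + 0.006389 = 86.206389
  hemisphere S, so the sign is −
  Lon: 103° + 12/60 + 23/3600 = 103 + 0.200000 + 0.006389 = 103.206389
  W → negative
Point 3:
  Lat: 82° + 45/60 + 59.9/3600 = 82 + 0.750000 + 0.016639 = 82.766639
  N ⇒ keep positive
  Longitude: 43′ + 3.48″ = 43.05800′; 68 + 43.05800/60 = 68.717633
  E → positive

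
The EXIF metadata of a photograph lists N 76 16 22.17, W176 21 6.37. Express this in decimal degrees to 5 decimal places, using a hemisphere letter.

76.27283° N, 176.35177° W

φ: 16′ + 22.17″ = 16.36950′; 76 + 16.36950/60 = 76.272825
λ: 21′ + 6.37″ = 21.10617′; 176 + 21.10617/60 = 176.351769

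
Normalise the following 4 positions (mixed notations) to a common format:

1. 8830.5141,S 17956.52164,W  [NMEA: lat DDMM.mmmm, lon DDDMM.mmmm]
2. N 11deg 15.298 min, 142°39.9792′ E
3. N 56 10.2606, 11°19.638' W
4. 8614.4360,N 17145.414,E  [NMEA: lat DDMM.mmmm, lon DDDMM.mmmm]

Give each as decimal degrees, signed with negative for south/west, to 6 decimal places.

1. -88.508568, -179.942027
2. 11.254967, 142.666320
3. 56.171010, -11.327300
4. 86.240600, 171.756900

Point 1:
  Latitude: split at 2 digits → 88° and 30.5141′; 88 + 30.5141/60 = 88.5085683
  S → negative
  Longitude: degrees = first 3 digits = 179, minutes = 56.52164; 179 + 56.52164/60 = 179.9420273
  W → negative
Point 2:
  Lat: 15.298′ = 0.254967°; total 11.2549667
  N ⇒ keep positive
  λ: 39.9792′ = 0.666320°; total 142.6663200
  E ⇒ keep positive
Point 3:
  Lat: 56 + 10.2606/60 = 56.1710100
  N ⇒ keep positive
  Longitude: 19.638′ = 0.327300°; total 11.3273000
  W → negative
Point 4:
  Lat: split at 2 digits → 86° and 14.436′; 86 + 14.436/60 = 86.2406000
  N ⇒ keep positive
  Lon: degrees = first 3 digits = 171, minutes = 45.414; 171 + 45.414/60 = 171.7569000
  E → positive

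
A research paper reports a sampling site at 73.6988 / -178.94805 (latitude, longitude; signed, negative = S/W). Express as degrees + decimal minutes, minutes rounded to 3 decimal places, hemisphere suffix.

Latitude: fractional part 0.698800 → 41.92800 minutes
Longitude is negative → W; |value| = 178.948050
Longitude: 178° + 0.948050 × 60 = 178° 56.88300′

73° 41.928′ N, 178° 56.883′ W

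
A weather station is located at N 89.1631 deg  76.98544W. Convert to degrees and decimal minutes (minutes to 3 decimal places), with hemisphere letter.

Latitude: fractional part 0.163100 → 9.78600 minutes
Longitude: fractional part 0.985440 → 59.12640 minutes

89° 9.786′ N, 76° 59.126′ W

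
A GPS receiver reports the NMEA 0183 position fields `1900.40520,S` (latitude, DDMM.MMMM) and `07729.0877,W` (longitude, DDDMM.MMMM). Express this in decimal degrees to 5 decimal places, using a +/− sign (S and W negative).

-19.00675, -77.48480

Lat: degrees = first 2 digits = 19, minutes = 0.4052; 19 + 0.4052/60 = 19.006753
S → negative
Longitude: degrees = first 3 digits = 77, minutes = 29.0877; 77 + 29.0877/60 = 77.484795
hemisphere W, so the sign is −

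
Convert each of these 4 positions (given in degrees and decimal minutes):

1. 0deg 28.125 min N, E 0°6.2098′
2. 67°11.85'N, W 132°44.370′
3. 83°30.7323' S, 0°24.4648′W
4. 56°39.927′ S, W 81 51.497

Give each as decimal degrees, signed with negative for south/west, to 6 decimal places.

1. 0.468750, 0.103497
2. 67.197500, -132.739500
3. -83.512205, -0.407747
4. -56.665450, -81.858283

Point 1:
  φ: 0 + 28.125/60 = 0.4687500
  N → positive
  λ: 6.2098′ = 0.103497°; total 0.1034967
  E ⇒ keep positive
Point 2:
  Latitude: 11.85′ = 0.197500°; total 67.1975000
  N → positive
  λ: 132 + 44.37/60 = 132.7395000
  hemisphere W, so the sign is −
Point 3:
  Latitude: 30.7323′ = 0.512205°; total 83.5122050
  hemisphere S, so the sign is −
  Longitude: 24.4648′ = 0.407747°; total 0.4077467
  hemisphere W, so the sign is −
Point 4:
  Lat: 39.927′ = 0.665450°; total 56.6654500
  S ⇒ negate
  λ: 81 + 51.497/60 = 81.8582833
  hemisphere W, so the sign is −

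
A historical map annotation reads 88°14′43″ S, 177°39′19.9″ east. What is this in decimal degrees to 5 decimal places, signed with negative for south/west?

-88.24528, 177.65553

φ: 88 + 14/60 + 43/3600 = 88.245278
S → negative
Longitude: 177° + 39/60 + 19.9/3600 = 177 + 0.650000 + 0.005528 = 177.655528
E ⇒ keep positive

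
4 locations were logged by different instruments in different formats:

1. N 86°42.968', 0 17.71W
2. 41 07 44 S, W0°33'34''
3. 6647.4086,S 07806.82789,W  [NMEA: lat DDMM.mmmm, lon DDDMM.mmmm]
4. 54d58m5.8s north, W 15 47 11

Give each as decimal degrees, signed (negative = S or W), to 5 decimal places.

Point 1:
  φ: 86 + 42.968/60 = 86.716133
  N → positive
  Longitude: 17.71′ = 0.295167°; total 0.295167
  W → negative
Point 2:
  Lat: 41° + 7/60 + 44/3600 = 41 + 0.116667 + 0.012222 = 41.128889
  hemisphere S, so the sign is −
  Lon: 33′ + 34″ = 33.56667′; 0 + 33.56667/60 = 0.559444
  W → negative
Point 3:
  Latitude: degrees = first 2 digits = 66, minutes = 47.4086; 66 + 47.4086/60 = 66.790143
  S ⇒ negate
  Longitude: degrees = first 3 digits = 78, minutes = 6.82789; 78 + 6.82789/60 = 78.113798
  W → negative
Point 4:
  Latitude: 58′ + 5.8″ = 58.09667′; 54 + 58.09667/60 = 54.968278
  N ⇒ keep positive
  Longitude: 15° + 47/60 + 11/3600 = 15 + 0.783333 + 0.003056 = 15.786389
  W ⇒ negate

1. 86.71613, -0.29517
2. -41.12889, -0.55944
3. -66.79014, -78.11380
4. 54.96828, -15.78639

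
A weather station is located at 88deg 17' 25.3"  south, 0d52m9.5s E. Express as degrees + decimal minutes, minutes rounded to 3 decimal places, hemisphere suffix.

φ: 17 + 25.3/60 = 17.42167′
λ: seconds/60 = 0.15833; minutes = 52 + 0.15833 = 52.15833

88° 17.422′ S, 0° 52.158′ E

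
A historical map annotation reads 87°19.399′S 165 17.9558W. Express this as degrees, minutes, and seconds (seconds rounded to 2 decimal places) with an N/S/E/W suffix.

Latitude: 19.39900′ → 19′ and 0.39900 × 60 = 23.9400″
Lon: fractional minutes 0.95580 × 60 = 57.3480″

87°19′23.94″ S, 165°17′57.35″ W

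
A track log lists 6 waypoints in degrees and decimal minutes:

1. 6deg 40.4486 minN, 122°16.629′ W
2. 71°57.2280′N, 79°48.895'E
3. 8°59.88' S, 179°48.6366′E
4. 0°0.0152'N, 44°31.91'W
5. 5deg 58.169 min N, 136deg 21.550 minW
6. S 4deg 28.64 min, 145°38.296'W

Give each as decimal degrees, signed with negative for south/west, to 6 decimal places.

Point 1:
  Lat: 6 + 40.4486/60 = 6.6741433
  N ⇒ keep positive
  λ: 122 + 16.629/60 = 122.2771500
  hemisphere W, so the sign is −
Point 2:
  φ: 57.228′ = 0.953800°; total 71.9538000
  N ⇒ keep positive
  λ: 79 + 48.895/60 = 79.8149167
  E → positive
Point 3:
  Lat: 59.88′ = 0.998000°; total 8.9980000
  hemisphere S, so the sign is −
  Longitude: 179 + 48.6366/60 = 179.8106100
  E ⇒ keep positive
Point 4:
  Latitude: 0 + 0.0152/60 = 0.0002533
  N → positive
  λ: 31.91′ = 0.531833°; total 44.5318333
  W ⇒ negate
Point 5:
  Latitude: 5 + 58.169/60 = 5.9694833
  N ⇒ keep positive
  Longitude: 21.55′ = 0.359167°; total 136.3591667
  W → negative
Point 6:
  Lat: 28.64′ = 0.477333°; total 4.4773333
  S ⇒ negate
  Longitude: 38.296′ = 0.638267°; total 145.6382667
  W → negative

1. 6.674143, -122.277150
2. 71.953800, 79.814917
3. -8.998000, 179.810610
4. 0.000253, -44.531833
5. 5.969483, -136.359167
6. -4.477333, -145.638267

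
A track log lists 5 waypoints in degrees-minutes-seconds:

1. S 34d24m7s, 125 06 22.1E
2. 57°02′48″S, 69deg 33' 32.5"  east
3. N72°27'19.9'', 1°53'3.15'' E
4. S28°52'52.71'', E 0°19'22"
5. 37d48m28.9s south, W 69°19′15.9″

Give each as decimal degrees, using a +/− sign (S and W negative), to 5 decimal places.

Point 1:
  φ: 24′ + 7″ = 24.11667′; 34 + 24.11667/60 = 34.401944
  S → negative
  Longitude: 6′ + 22.1″ = 6.36833′; 125 + 6.36833/60 = 125.106139
  E → positive
Point 2:
  Lat: 2′ + 48″ = 2.80000′; 57 + 2.80000/60 = 57.046667
  S ⇒ negate
  Lon: 69° + 33/60 + 32.5/3600 = 69 + 0.550000 + 0.009028 = 69.559028
  E → positive
Point 3:
  Lat: 27′ + 19.9″ = 27.33167′; 72 + 27.33167/60 = 72.455528
  N → positive
  Longitude: 1 + 53/60 + 3.15/3600 = 1.884208
  E → positive
Point 4:
  φ: 28 + 52/60 + 52.71/3600 = 28.881308
  S ⇒ negate
  Lon: 0 + 19/60 + 22/3600 = 0.322778
  E → positive
Point 5:
  Lat: 37° + 48/60 + 28.9/3600 = 37 + 0.800000 + 0.008028 = 37.808028
  S ⇒ negate
  Lon: 69° + 19/60 + 15.9/3600 = 69 + 0.316667 + 0.004417 = 69.321083
  W ⇒ negate

1. -34.40194, 125.10614
2. -57.04667, 69.55903
3. 72.45553, 1.88421
4. -28.88131, 0.32278
5. -37.80803, -69.32108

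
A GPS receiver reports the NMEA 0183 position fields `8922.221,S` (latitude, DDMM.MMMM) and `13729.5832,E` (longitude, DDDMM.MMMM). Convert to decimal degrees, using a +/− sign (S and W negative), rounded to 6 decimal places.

-89.370350, 137.493053

Lat: split at 2 digits → 89° and 22.221′; 89 + 22.221/60 = 89.3703500
S ⇒ negate
λ: degrees = first 3 digits = 137, minutes = 29.5832; 137 + 29.5832/60 = 137.4930533
E → positive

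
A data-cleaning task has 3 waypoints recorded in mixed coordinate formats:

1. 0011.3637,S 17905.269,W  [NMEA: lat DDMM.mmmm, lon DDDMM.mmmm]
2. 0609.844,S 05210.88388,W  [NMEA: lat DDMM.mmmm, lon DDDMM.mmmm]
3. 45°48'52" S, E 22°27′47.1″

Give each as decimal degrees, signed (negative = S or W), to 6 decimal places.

1. -0.189395, -179.087817
2. -6.164067, -52.181398
3. -45.814444, 22.463083

Point 1:
  Latitude: degrees = first 2 digits = 0, minutes = 11.3637; 0 + 11.3637/60 = 0.1893950
  hemisphere S, so the sign is −
  λ: split at 3 digits → 179° and 5.269′; 179 + 5.269/60 = 179.0878167
  W → negative
Point 2:
  φ: degrees = first 2 digits = 6, minutes = 9.844; 6 + 9.844/60 = 6.1640667
  S ⇒ negate
  Longitude: split at 3 digits → 052° and 10.88388′; 52 + 10.88388/60 = 52.1813980
  W ⇒ negate
Point 3:
  φ: 48′ + 52″ = 48.86667′; 45 + 48.86667/60 = 45.8144444
  S → negative
  Longitude: 22 + 27/60 + 47.1/3600 = 22.4630833
  E ⇒ keep positive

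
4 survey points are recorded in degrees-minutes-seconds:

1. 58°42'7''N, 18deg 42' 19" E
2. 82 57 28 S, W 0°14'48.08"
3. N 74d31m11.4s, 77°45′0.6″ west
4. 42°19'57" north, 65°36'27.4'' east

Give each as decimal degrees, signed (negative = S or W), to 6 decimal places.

1. 58.701944, 18.705278
2. -82.957778, -0.246689
3. 74.519833, -77.750167
4. 42.332500, 65.607611

Point 1:
  Lat: 58 + 42/60 + 7/3600 = 58.7019444
  N ⇒ keep positive
  Longitude: 18° + 42/60 + 19/3600 = 18 + 0.700000 + 0.005278 = 18.7052778
  E ⇒ keep positive
Point 2:
  φ: 82° + 57/60 + 28/3600 = 82 + 0.950000 + 0.007778 = 82.9577778
  S ⇒ negate
  Lon: 14′ + 48.08″ = 14.80133′; 0 + 14.80133/60 = 0.2466889
  hemisphere W, so the sign is −
Point 3:
  Lat: 74° + 31/60 + 11.4/3600 = 74 + 0.516667 + 0.003167 = 74.5198333
  N ⇒ keep positive
  Lon: 77 + 45/60 + 0.6/3600 = 77.7501667
  W → negative
Point 4:
  Lat: 19′ + 57″ = 19.95000′; 42 + 19.95000/60 = 42.3325000
  N → positive
  λ: 65 + 36/60 + 27.4/3600 = 65.6076111
  E → positive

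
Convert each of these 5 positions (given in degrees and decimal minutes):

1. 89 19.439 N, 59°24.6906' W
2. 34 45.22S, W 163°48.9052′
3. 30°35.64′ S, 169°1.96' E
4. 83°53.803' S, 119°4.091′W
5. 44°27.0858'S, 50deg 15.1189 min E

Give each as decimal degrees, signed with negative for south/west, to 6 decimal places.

1. 89.323983, -59.411510
2. -34.753667, -163.815087
3. -30.594000, 169.032667
4. -83.896717, -119.068183
5. -44.451430, 50.251982

Point 1:
  Lat: 89 + 19.439/60 = 89.3239833
  N → positive
  λ: 24.6906′ = 0.411510°; total 59.4115100
  W ⇒ negate
Point 2:
  Lat: 34 + 45.22/60 = 34.7536667
  S ⇒ negate
  Longitude: 48.9052′ = 0.815087°; total 163.8150867
  W → negative
Point 3:
  Latitude: 30 + 35.64/60 = 30.5940000
  hemisphere S, so the sign is −
  λ: 1.96′ = 0.032667°; total 169.0326667
  E ⇒ keep positive
Point 4:
  φ: 53.803′ = 0.896717°; total 83.8967167
  S → negative
  Lon: 4.091′ = 0.068183°; total 119.0681833
  hemisphere W, so the sign is −
Point 5:
  φ: 44 + 27.0858/60 = 44.4514300
  S → negative
  Lon: 15.1189′ = 0.251982°; total 50.2519817
  E → positive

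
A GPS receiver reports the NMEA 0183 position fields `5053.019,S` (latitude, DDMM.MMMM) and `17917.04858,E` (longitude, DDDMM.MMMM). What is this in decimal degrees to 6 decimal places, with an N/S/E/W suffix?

Lat: degrees = first 2 digits = 50, minutes = 53.019; 50 + 53.019/60 = 50.8836500
Longitude: degrees = first 3 digits = 179, minutes = 17.04858; 179 + 17.04858/60 = 179.2841430

50.883650° S, 179.284143° E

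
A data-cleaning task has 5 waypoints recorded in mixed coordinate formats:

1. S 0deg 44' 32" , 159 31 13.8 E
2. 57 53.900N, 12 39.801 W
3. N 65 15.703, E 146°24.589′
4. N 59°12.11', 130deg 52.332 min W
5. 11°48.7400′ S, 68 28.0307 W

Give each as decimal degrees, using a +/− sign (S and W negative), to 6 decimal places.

Point 1:
  φ: 44′ + 32″ = 44.53333′; 0 + 44.53333/60 = 0.7422222
  S → negative
  Longitude: 159 + 31/60 + 13.8/3600 = 159.5205000
  E → positive
Point 2:
  φ: 53.9′ = 0.898333°; total 57.8983333
  N ⇒ keep positive
  Lon: 12 + 39.801/60 = 12.6633500
  W → negative
Point 3:
  Latitude: 65 + 15.703/60 = 65.2617167
  N ⇒ keep positive
  Longitude: 146 + 24.589/60 = 146.4098167
  E ⇒ keep positive
Point 4:
  φ: 12.11′ = 0.201833°; total 59.2018333
  N ⇒ keep positive
  Longitude: 52.332′ = 0.872200°; total 130.8722000
  W ⇒ negate
Point 5:
  Latitude: 48.74′ = 0.812333°; total 11.8123333
  S → negative
  Lon: 68 + 28.0307/60 = 68.4671783
  W → negative

1. -0.742222, 159.520500
2. 57.898333, -12.663350
3. 65.261717, 146.409817
4. 59.201833, -130.872200
5. -11.812333, -68.467178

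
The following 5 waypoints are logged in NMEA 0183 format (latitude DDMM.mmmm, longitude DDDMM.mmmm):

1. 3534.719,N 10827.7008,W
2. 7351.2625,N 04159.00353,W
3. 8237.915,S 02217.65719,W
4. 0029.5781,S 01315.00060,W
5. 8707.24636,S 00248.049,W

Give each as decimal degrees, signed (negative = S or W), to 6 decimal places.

Point 1:
  Latitude: degrees = first 2 digits = 35, minutes = 34.719; 35 + 34.719/60 = 35.5786500
  N → positive
  Longitude: split at 3 digits → 108° and 27.7008′; 108 + 27.7008/60 = 108.4616800
  hemisphere W, so the sign is −
Point 2:
  Latitude: degrees = first 2 digits = 73, minutes = 51.2625; 73 + 51.2625/60 = 73.8543750
  N → positive
  Lon: degrees = first 3 digits = 41, minutes = 59.00353; 41 + 59.00353/60 = 41.9833922
  hemisphere W, so the sign is −
Point 3:
  Latitude: degrees = first 2 digits = 82, minutes = 37.915; 82 + 37.915/60 = 82.6319167
  hemisphere S, so the sign is −
  λ: degrees = first 3 digits = 22, minutes = 17.65719; 22 + 17.65719/60 = 22.2942865
  hemisphere W, so the sign is −
Point 4:
  Latitude: degrees = first 2 digits = 0, minutes = 29.5781; 0 + 29.5781/60 = 0.4929683
  hemisphere S, so the sign is −
  λ: split at 3 digits → 013° and 15.0006′; 13 + 15.0006/60 = 13.2500100
  hemisphere W, so the sign is −
Point 5:
  φ: degrees = first 2 digits = 87, minutes = 7.24636; 87 + 7.24636/60 = 87.1207727
  S → negative
  Lon: degrees = first 3 digits = 2, minutes = 48.049; 2 + 48.049/60 = 2.8008167
  W ⇒ negate

1. 35.578650, -108.461680
2. 73.854375, -41.983392
3. -82.631917, -22.294287
4. -0.492968, -13.250010
5. -87.120773, -2.800817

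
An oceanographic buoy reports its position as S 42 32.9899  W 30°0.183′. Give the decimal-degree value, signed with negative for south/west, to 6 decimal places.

-42.549832, -30.003050

Lat: 32.9899′ = 0.549832°; total 42.5498317
hemisphere S, so the sign is −
Longitude: 0.183′ = 0.003050°; total 30.0030500
W → negative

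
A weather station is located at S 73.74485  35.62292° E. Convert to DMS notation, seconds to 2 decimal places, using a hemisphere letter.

φ: 0.744850° → 44.69100′; 0.69100 × 60 = 41.4600″
Longitude: 0.622920 × 60 = 37.37520′ → 37′, remainder × 60 = 22.5120″

73°44′41.46″ S, 35°37′22.51″ E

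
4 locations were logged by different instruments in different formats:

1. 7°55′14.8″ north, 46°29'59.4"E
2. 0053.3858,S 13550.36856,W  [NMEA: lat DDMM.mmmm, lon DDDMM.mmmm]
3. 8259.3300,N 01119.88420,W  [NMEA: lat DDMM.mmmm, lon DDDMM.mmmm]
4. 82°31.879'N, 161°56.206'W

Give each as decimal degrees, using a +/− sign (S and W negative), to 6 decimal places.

Point 1:
  Latitude: 55′ + 14.8″ = 55.24667′; 7 + 55.24667/60 = 7.9207778
  N → positive
  Longitude: 29′ + 59.4″ = 29.99000′; 46 + 29.99000/60 = 46.4998333
  E → positive
Point 2:
  Lat: split at 2 digits → 00° and 53.3858′; 0 + 53.3858/60 = 0.8897633
  S → negative
  λ: split at 3 digits → 135° and 50.36856′; 135 + 50.36856/60 = 135.8394760
  hemisphere W, so the sign is −
Point 3:
  Latitude: split at 2 digits → 82° and 59.33′; 82 + 59.33/60 = 82.9888333
  N → positive
  Lon: split at 3 digits → 011° and 19.8842′; 11 + 19.8842/60 = 11.3314033
  hemisphere W, so the sign is −
Point 4:
  Latitude: 82 + 31.879/60 = 82.5313167
  N → positive
  λ: 56.206′ = 0.936767°; total 161.9367667
  hemisphere W, so the sign is −

1. 7.920778, 46.499833
2. -0.889763, -135.839476
3. 82.988833, -11.331403
4. 82.531317, -161.936767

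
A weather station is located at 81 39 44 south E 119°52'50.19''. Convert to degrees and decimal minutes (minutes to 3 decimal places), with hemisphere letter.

φ: 39 + 44/60 = 39.73333′
Longitude: 52 + 50.19/60 = 52.83650′

81° 39.733′ S, 119° 52.837′ E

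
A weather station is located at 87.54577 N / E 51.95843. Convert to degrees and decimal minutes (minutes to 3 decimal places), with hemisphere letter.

87° 32.746′ N, 51° 57.506′ E

φ: 87° + 0.545770 × 60 = 87° 32.74620′
Longitude: fractional part 0.958430 → 57.50580 minutes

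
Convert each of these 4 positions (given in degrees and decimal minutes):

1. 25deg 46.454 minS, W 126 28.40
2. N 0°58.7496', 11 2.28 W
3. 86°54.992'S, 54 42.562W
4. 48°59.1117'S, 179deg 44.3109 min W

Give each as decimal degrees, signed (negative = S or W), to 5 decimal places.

Point 1:
  Lat: 25 + 46.454/60 = 25.774233
  S → negative
  λ: 28.4′ = 0.473333°; total 126.473333
  W → negative
Point 2:
  Latitude: 58.7496′ = 0.979160°; total 0.979160
  N → positive
  Lon: 2.28′ = 0.038000°; total 11.038000
  W → negative
Point 3:
  Lat: 86 + 54.992/60 = 86.916533
  S ⇒ negate
  λ: 54 + 42.562/60 = 54.709367
  W ⇒ negate
Point 4:
  Lat: 48 + 59.1117/60 = 48.985195
  S ⇒ negate
  Longitude: 44.3109′ = 0.738515°; total 179.738515
  W → negative

1. -25.77423, -126.47333
2. 0.97916, -11.03800
3. -86.91653, -54.70937
4. -48.98520, -179.73852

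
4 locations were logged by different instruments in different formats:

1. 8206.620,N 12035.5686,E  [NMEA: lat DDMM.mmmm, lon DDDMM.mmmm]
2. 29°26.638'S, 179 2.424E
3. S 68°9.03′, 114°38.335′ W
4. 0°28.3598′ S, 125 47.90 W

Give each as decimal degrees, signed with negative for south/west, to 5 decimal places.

1. 82.11033, 120.59281
2. -29.44397, 179.04040
3. -68.15050, -114.63892
4. -0.47266, -125.79833

Point 1:
  Lat: degrees = first 2 digits = 82, minutes = 6.62; 82 + 6.62/60 = 82.110333
  N → positive
  λ: degrees = first 3 digits = 120, minutes = 35.5686; 120 + 35.5686/60 = 120.592810
  E ⇒ keep positive
Point 2:
  φ: 29 + 26.638/60 = 29.443967
  S → negative
  λ: 179 + 2.424/60 = 179.040400
  E → positive
Point 3:
  Lat: 68 + 9.03/60 = 68.150500
  S ⇒ negate
  Lon: 38.335′ = 0.638917°; total 114.638917
  hemisphere W, so the sign is −
Point 4:
  Lat: 0 + 28.3598/60 = 0.472663
  S ⇒ negate
  Lon: 125 + 47.9/60 = 125.798333
  W → negative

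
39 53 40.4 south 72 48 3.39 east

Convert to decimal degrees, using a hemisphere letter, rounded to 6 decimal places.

φ: 53′ + 40.4″ = 53.67333′; 39 + 53.67333/60 = 39.8945556
Longitude: 48′ + 3.39″ = 48.05650′; 72 + 48.05650/60 = 72.8009417

39.894556° S, 72.800942° E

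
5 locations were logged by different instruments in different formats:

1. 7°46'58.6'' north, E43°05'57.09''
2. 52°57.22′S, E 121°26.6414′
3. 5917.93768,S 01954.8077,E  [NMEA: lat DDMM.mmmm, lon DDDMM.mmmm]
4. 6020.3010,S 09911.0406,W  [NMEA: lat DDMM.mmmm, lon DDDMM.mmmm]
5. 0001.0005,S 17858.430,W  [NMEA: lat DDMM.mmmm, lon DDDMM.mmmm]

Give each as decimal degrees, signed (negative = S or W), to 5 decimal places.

1. 7.78294, 43.09919
2. -52.95367, 121.44402
3. -59.29896, 19.91346
4. -60.33835, -99.18401
5. -0.01668, -178.97383

Point 1:
  Lat: 7 + 46/60 + 58.6/3600 = 7.782944
  N ⇒ keep positive
  λ: 43° + 5/60 + 57.09/3600 = 43 + 0.083333 + 0.015858 = 43.099192
  E ⇒ keep positive
Point 2:
  Latitude: 57.22′ = 0.953667°; total 52.953667
  S → negative
  λ: 26.6414′ = 0.444023°; total 121.444023
  E ⇒ keep positive
Point 3:
  φ: split at 2 digits → 59° and 17.93768′; 59 + 17.93768/60 = 59.298961
  hemisphere S, so the sign is −
  λ: split at 3 digits → 019° and 54.8077′; 19 + 54.8077/60 = 19.913462
  E → positive
Point 4:
  Latitude: degrees = first 2 digits = 60, minutes = 20.301; 60 + 20.301/60 = 60.338350
  S ⇒ negate
  Longitude: split at 3 digits → 099° and 11.0406′; 99 + 11.0406/60 = 99.184010
  W ⇒ negate
Point 5:
  Lat: split at 2 digits → 00° and 1.0005′; 0 + 1.0005/60 = 0.016675
  S ⇒ negate
  Longitude: degrees = first 3 digits = 178, minutes = 58.43; 178 + 58.43/60 = 178.973833
  W → negative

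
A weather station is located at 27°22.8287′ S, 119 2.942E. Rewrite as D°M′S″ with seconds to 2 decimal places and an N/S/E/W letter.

27°22′49.72″ S, 119°02′56.52″ E

φ: fractional minutes 0.82870 × 60 = 49.7220″
Lon: 2.94200′ → 2′ and 0.94200 × 60 = 56.5200″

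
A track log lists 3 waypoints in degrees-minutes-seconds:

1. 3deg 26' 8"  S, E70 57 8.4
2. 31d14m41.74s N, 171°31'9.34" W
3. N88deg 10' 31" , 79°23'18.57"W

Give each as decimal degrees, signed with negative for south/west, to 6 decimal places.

1. -3.435556, 70.952333
2. 31.244928, -171.519261
3. 88.175278, -79.388492

Point 1:
  Latitude: 26′ + 8″ = 26.13333′; 3 + 26.13333/60 = 3.4355556
  S ⇒ negate
  Longitude: 70° + 57/60 + 8.4/3600 = 70 + 0.950000 + 0.002333 = 70.9523333
  E → positive
Point 2:
  Lat: 31 + 14/60 + 41.74/3600 = 31.2449278
  N ⇒ keep positive
  λ: 31′ + 9.34″ = 31.15567′; 171 + 31.15567/60 = 171.5192611
  W ⇒ negate
Point 3:
  Latitude: 10′ + 31″ = 10.51667′; 88 + 10.51667/60 = 88.1752778
  N → positive
  λ: 79 + 23/60 + 18.57/3600 = 79.3884917
  hemisphere W, so the sign is −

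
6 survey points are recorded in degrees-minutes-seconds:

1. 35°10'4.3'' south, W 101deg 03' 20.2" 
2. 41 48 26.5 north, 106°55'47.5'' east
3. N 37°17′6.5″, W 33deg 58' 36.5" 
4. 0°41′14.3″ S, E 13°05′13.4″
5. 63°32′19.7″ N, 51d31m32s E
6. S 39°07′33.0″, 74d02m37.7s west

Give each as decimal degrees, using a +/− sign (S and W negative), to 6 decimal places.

Point 1:
  φ: 35 + 10/60 + 4.3/3600 = 35.1678611
  S ⇒ negate
  Lon: 101 + 3/60 + 20.2/3600 = 101.0556111
  W ⇒ negate
Point 2:
  φ: 41° + 48/60 + 26.5/3600 = 41 + 0.800000 + 0.007361 = 41.8073611
  N ⇒ keep positive
  λ: 55′ + 47.5″ = 55.79167′; 106 + 55.79167/60 = 106.9298611
  E → positive
Point 3:
  Latitude: 17′ + 6.5″ = 17.10833′; 37 + 17.10833/60 = 37.2851389
  N ⇒ keep positive
  λ: 33 + 58/60 + 36.5/3600 = 33.9768056
  hemisphere W, so the sign is −
Point 4:
  φ: 0° + 41/60 + 14.3/3600 = 0 + 0.683333 + 0.003972 = 0.6873056
  S ⇒ negate
  λ: 5′ + 13.4″ = 5.22333′; 13 + 5.22333/60 = 13.0870556
  E ⇒ keep positive
Point 5:
  Latitude: 63 + 32/60 + 19.7/3600 = 63.5388056
  N ⇒ keep positive
  Longitude: 51° + 31/60 + 32/3600 = 51 + 0.516667 + 0.008889 = 51.5255556
  E ⇒ keep positive
Point 6:
  Latitude: 7′ + 33″ = 7.55000′; 39 + 7.55000/60 = 39.1258333
  hemisphere S, so the sign is −
  Lon: 74° + 2/60 + 37.7/3600 = 74 + 0.033333 + 0.010472 = 74.0438056
  hemisphere W, so the sign is −

1. -35.167861, -101.055611
2. 41.807361, 106.929861
3. 37.285139, -33.976806
4. -0.687306, 13.087056
5. 63.538806, 51.525556
6. -39.125833, -74.043806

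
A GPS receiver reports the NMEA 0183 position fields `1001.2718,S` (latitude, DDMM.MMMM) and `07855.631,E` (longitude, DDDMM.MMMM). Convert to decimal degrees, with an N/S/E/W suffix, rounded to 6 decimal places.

Latitude: degrees = first 2 digits = 10, minutes = 1.2718; 10 + 1.2718/60 = 10.0211967
Lon: split at 3 digits → 078° and 55.631′; 78 + 55.631/60 = 78.9271833

10.021197° S, 78.927183° E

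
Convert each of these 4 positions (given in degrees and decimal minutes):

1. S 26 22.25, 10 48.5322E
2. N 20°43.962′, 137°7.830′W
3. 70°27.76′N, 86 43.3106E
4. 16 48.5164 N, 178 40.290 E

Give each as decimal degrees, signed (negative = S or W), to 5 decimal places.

Point 1:
  φ: 26 + 22.25/60 = 26.370833
  S → negative
  Longitude: 48.5322′ = 0.808870°; total 10.808870
  E ⇒ keep positive
Point 2:
  Latitude: 20 + 43.962/60 = 20.732700
  N ⇒ keep positive
  λ: 7.83′ = 0.130500°; total 137.130500
  W ⇒ negate
Point 3:
  Lat: 70 + 27.76/60 = 70.462667
  N → positive
  λ: 86 + 43.3106/60 = 86.721843
  E ⇒ keep positive
Point 4:
  Lat: 16 + 48.5164/60 = 16.808607
  N ⇒ keep positive
  λ: 40.29′ = 0.671500°; total 178.671500
  E → positive

1. -26.37083, 10.80887
2. 20.73270, -137.13050
3. 70.46267, 86.72184
4. 16.80861, 178.67150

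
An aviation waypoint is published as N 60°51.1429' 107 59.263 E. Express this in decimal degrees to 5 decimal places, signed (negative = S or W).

Latitude: 60 + 51.1429/60 = 60.852382
N → positive
Lon: 59.263′ = 0.987717°; total 107.987717
E → positive

60.85238, 107.98772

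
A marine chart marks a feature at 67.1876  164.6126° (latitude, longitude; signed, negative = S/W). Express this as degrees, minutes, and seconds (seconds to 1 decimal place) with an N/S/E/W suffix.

67°11′15.4″ N, 164°36′45.4″ E

Latitude: 0.187600° → 11.25600′; 0.25600 × 60 = 15.360″
Lon: 0.612600 × 60 = 36.75600′ → 36′, remainder × 60 = 45.360″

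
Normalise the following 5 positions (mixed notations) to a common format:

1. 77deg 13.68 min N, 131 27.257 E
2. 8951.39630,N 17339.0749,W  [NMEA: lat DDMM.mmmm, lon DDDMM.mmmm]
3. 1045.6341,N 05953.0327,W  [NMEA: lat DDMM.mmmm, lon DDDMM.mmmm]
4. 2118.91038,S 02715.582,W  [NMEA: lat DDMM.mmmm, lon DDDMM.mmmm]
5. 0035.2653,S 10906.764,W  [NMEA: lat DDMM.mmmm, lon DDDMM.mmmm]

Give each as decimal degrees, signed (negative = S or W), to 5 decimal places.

1. 77.22800, 131.45428
2. 89.85661, -173.65125
3. 10.76057, -59.88388
4. -21.31517, -27.25970
5. -0.58776, -109.11273

Point 1:
  Lat: 13.68′ = 0.228000°; total 77.228000
  N ⇒ keep positive
  λ: 27.257′ = 0.454283°; total 131.454283
  E ⇒ keep positive
Point 2:
  φ: degrees = first 2 digits = 89, minutes = 51.3963; 89 + 51.3963/60 = 89.856605
  N → positive
  Longitude: degrees = first 3 digits = 173, minutes = 39.0749; 173 + 39.0749/60 = 173.651248
  W ⇒ negate
Point 3:
  φ: degrees = first 2 digits = 10, minutes = 45.6341; 10 + 45.6341/60 = 10.760568
  N → positive
  Lon: split at 3 digits → 059° and 53.0327′; 59 + 53.0327/60 = 59.883878
  W → negative
Point 4:
  Lat: split at 2 digits → 21° and 18.91038′; 21 + 18.91038/60 = 21.315173
  S → negative
  λ: split at 3 digits → 027° and 15.582′; 27 + 15.582/60 = 27.259700
  hemisphere W, so the sign is −
Point 5:
  Lat: split at 2 digits → 00° and 35.2653′; 0 + 35.2653/60 = 0.587755
  S ⇒ negate
  Longitude: degrees = first 3 digits = 109, minutes = 6.764; 109 + 6.764/60 = 109.112733
  W → negative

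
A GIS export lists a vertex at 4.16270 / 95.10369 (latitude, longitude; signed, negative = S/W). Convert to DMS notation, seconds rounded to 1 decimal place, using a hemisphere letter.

4°09′45.7″ N, 95°06′13.3″ E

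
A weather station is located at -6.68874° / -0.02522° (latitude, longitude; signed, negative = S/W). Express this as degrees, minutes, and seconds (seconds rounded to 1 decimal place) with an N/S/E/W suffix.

6°41′19.5″ S, 0°01′30.8″ W

Latitude is negative → S; |value| = 6.688740
Lat: 0.688740° → 41.32440′; 0.32440 × 60 = 19.464″
Longitude is negative → W; |value| = 0.025220
Lon: 0.025220° → 1.51320′; 0.51320 × 60 = 30.792″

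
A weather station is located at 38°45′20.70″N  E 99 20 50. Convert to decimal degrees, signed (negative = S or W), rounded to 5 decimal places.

38.75575, 99.34722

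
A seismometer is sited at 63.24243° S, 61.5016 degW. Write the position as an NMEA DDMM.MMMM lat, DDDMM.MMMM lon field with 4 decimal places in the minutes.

Lat: minutes = (63.242430 − 63) × 60 = 14.545800
λ: 61° + 0.501600 × 60 = 61° 30.096000′

6314.5458,S / 06130.0960,W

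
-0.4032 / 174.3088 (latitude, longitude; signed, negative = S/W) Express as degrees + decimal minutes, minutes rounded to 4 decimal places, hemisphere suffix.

0° 24.1920′ S, 174° 18.5280′ E

Latitude is negative → S; |value| = 0.403200
Latitude: 0° + 0.403200 × 60 = 0° 24.192000′
λ: fractional part 0.308800 → 18.528000 minutes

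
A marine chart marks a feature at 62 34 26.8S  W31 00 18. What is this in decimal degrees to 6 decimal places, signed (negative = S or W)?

-62.574111, -31.005000

φ: 34′ + 26.8″ = 34.44667′; 62 + 34.44667/60 = 62.5741111
hemisphere S, so the sign is −
λ: 31° + 0/60 + 18/3600 = 31 + 0.000000 + 0.005000 = 31.0050000
W → negative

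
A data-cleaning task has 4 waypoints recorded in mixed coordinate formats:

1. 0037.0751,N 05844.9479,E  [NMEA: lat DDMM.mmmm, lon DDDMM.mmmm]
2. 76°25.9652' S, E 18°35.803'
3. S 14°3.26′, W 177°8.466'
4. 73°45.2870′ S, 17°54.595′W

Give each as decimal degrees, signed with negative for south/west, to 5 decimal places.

1. 0.61792, 58.74913
2. -76.43275, 18.59672
3. -14.05433, -177.14110
4. -73.75478, -17.90992

Point 1:
  Latitude: degrees = first 2 digits = 0, minutes = 37.0751; 0 + 37.0751/60 = 0.617918
  N ⇒ keep positive
  Lon: split at 3 digits → 058° and 44.9479′; 58 + 44.9479/60 = 58.749132
  E ⇒ keep positive
Point 2:
  Latitude: 76 + 25.9652/60 = 76.432753
  S → negative
  Longitude: 35.803′ = 0.596717°; total 18.596717
  E ⇒ keep positive
Point 3:
  φ: 3.26′ = 0.054333°; total 14.054333
  S → negative
  Lon: 177 + 8.466/60 = 177.141100
  hemisphere W, so the sign is −
Point 4:
  φ: 73 + 45.287/60 = 73.754783
  S → negative
  λ: 54.595′ = 0.909917°; total 17.909917
  hemisphere W, so the sign is −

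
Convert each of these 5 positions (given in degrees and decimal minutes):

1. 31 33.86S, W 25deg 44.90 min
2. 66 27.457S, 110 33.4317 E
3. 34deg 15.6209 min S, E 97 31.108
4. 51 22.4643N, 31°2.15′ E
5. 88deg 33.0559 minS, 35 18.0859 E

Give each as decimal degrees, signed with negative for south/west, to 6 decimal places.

1. -31.564333, -25.748333
2. -66.457617, 110.557195
3. -34.260348, 97.518467
4. 51.374405, 31.035833
5. -88.550932, 35.301432

Point 1:
  φ: 31 + 33.86/60 = 31.5643333
  S → negative
  Lon: 44.9′ = 0.748333°; total 25.7483333
  hemisphere W, so the sign is −
Point 2:
  Latitude: 66 + 27.457/60 = 66.4576167
  S ⇒ negate
  Longitude: 110 + 33.4317/60 = 110.5571950
  E → positive
Point 3:
  Latitude: 34 + 15.6209/60 = 34.2603483
  S → negative
  Lon: 97 + 31.108/60 = 97.5184667
  E ⇒ keep positive
Point 4:
  Lat: 22.4643′ = 0.374405°; total 51.3744050
  N → positive
  Lon: 2.15′ = 0.035833°; total 31.0358333
  E → positive
Point 5:
  φ: 88 + 33.0559/60 = 88.5509317
  S → negative
  Lon: 35 + 18.0859/60 = 35.3014317
  E ⇒ keep positive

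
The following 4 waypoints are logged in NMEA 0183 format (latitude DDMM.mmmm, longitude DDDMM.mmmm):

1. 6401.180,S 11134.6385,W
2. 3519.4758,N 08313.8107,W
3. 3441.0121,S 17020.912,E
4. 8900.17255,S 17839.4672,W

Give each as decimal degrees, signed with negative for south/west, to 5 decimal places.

Point 1:
  Latitude: degrees = first 2 digits = 64, minutes = 1.18; 64 + 1.18/60 = 64.019667
  S ⇒ negate
  Lon: degrees = first 3 digits = 111, minutes = 34.6385; 111 + 34.6385/60 = 111.577308
  W → negative
Point 2:
  Latitude: split at 2 digits → 35° and 19.4758′; 35 + 19.4758/60 = 35.324597
  N ⇒ keep positive
  Lon: degrees = first 3 digits = 83, minutes = 13.8107; 83 + 13.8107/60 = 83.230178
  W ⇒ negate
Point 3:
  φ: degrees = first 2 digits = 34, minutes = 41.0121; 34 + 41.0121/60 = 34.683535
  S → negative
  Lon: degrees = first 3 digits = 170, minutes = 20.912; 170 + 20.912/60 = 170.348533
  E → positive
Point 4:
  φ: degrees = first 2 digits = 89, minutes = 0.17255; 89 + 0.17255/60 = 89.002876
  S → negative
  Longitude: split at 3 digits → 178° and 39.4672′; 178 + 39.4672/60 = 178.657787
  W ⇒ negate

1. -64.01967, -111.57731
2. 35.32460, -83.23018
3. -34.68354, 170.34853
4. -89.00288, -178.65779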